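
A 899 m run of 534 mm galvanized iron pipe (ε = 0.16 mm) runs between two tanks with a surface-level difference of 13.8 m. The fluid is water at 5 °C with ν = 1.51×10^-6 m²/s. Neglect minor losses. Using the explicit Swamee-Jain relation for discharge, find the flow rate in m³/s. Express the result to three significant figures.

Swamee-Jain (Type II): Q = -0.965·√(gD⁵h_f/L)·ln[ε/(3.7D) + √(3.17ν²L/(gD³h_f))]
√(gD⁵h_f/L) = √(9.81·0.534⁵·13.8/899) = 0.08086
ε/(3.7D) = 8.10×10^-5; √(3.17ν²L/(gD³h_f)) = 1.78×10^-5
Q = -0.965·0.08086·ln(9.873×10^-5) = 0.7197 m³/s
Check: V = 3.21 m/s, Re = 1.14×10^6, f = 0.01567, h_f = 13.9 m ≈ 13.8 m ✓

Q ≈ 0.720 m³/s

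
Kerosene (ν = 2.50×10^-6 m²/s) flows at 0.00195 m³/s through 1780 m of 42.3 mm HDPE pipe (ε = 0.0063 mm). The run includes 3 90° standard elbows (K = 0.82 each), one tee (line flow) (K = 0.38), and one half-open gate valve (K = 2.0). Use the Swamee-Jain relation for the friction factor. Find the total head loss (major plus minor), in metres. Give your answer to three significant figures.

H_L ≈ 105 m

V = 4Q/(πD²) = 1.388 m/s; V²/2g = 0.09814 m
Re = 2.35×10^4, ε/D = 1.49×10^-4 → f = 0.02521 (Swamee-Jain)
Major: h_f = f(L/D)·V²/2g = 0.02521·42080·0.09814 = 104.1 m
Minor: ΣK = 4.84; h_m = ΣK·V²/2g = 0.4750 m
Total H_L = 104.1 + 0.4750 = 104.6 m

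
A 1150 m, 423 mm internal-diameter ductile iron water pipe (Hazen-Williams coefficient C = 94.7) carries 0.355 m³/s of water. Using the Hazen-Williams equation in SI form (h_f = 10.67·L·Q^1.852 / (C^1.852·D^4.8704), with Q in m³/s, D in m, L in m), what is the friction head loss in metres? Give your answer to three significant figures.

h_f = 10.67·1150·0.355^1.852 / (94.7^1.852·0.423^4.8704) = 26.03 m

h_f ≈ 26.0 m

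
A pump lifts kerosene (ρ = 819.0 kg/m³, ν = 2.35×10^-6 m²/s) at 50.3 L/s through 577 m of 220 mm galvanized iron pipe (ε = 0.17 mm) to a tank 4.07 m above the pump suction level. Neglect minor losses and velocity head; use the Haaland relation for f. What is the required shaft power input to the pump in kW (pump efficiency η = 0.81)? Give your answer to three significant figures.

P_shaft ≈ 4.45 kW

V = 4Q/(πD²) = 1.323 m/s; Re = 1.24×10^5; ε/D = 7.73×10^-4; f = 0.02071
h_f = f(L/D)V²/2g = 4.848 m
Total head H = z + h_f = 4.07 + 4.848 = 8.918 m
P_hyd = ρgQH = 819.0·9.81·0.0503·8.918 = 3.604 kW
P_shaft = P_hyd/η = 3.604/0.81 = 4.449 kW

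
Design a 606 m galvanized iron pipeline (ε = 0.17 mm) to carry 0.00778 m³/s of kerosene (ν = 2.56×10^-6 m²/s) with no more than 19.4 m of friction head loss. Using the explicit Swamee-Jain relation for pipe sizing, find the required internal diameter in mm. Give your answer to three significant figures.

Swamee-Jain (Type III): D = 0.66·[ε^1.25·(LQ²/(gh_f))^4.75 + ν·Q^9.4·(L/(gh_f))^5.2]^0.04
LQ²/(gh_f) = 1.927×10^-4; L/(gh_f) = 3.184
Term 1 = ε^1.25·(…)^4.75 = 4.38×10^-23; Term 2 = ν·Q^9.4·(…)^5.2 = 1.58×10^-23
D = 0.66·(4.38×10^-23 + 1.58×10^-23)^0.04 = 0.08522 m = 85.2 mm
Check: V = 1.36 m/s, Re = 4.54×10^4, f = 0.02702, h_f = 18.2 m ≈ 19.4 m ✓

D ≈ 85.2 mm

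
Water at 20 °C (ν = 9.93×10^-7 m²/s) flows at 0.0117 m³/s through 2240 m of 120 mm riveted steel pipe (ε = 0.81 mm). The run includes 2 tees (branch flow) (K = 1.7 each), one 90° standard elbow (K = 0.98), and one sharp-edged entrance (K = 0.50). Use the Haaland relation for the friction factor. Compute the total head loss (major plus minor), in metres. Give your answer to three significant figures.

H_L ≈ 34.8 m

V = 4Q/(πD²) = 1.035 m/s; V²/2g = 0.05455 m
Re = 1.25×10^5, ε/D = 0.00675 → f = 0.03396 (Haaland)
Major: h_f = f(L/D)·V²/2g = 0.03396·18667·0.05455 = 34.58 m
Minor: ΣK = 4.88; h_m = ΣK·V²/2g = 0.2662 m
Total H_L = 34.58 + 0.2662 = 34.85 m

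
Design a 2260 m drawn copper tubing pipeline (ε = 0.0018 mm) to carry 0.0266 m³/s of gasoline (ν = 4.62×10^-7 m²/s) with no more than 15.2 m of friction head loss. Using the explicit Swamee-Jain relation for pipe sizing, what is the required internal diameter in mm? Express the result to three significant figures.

D ≈ 166 mm

Swamee-Jain (Type III): D = 0.66·[ε^1.25·(LQ²/(gh_f))^4.75 + ν·Q^9.4·(L/(gh_f))^5.2]^0.04
LQ²/(gh_f) = 0.01072; L/(gh_f) = 15.16
Term 1 = ε^1.25·(…)^4.75 = 2.91×10^-17; Term 2 = ν·Q^9.4·(…)^5.2 = 9.95×10^-16
D = 0.66·(2.91×10^-17 + 9.95×10^-16)^0.04 = 0.1659 m = 166 mm
Check: V = 1.23 m/s, Re = 4.42×10^5, f = 0.01355, h_f = 14.2 m ≈ 15.2 m ✓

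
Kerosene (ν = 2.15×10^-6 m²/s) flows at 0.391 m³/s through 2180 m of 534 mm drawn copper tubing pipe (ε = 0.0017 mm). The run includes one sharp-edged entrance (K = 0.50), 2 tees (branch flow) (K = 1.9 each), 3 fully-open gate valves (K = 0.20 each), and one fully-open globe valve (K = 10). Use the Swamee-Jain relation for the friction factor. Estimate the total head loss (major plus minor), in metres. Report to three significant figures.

V = 4Q/(πD²) = 1.746 m/s; V²/2g = 0.1553 m
Re = 4.34×10^5, ε/D = 3.18×10^-6 → f = 0.01348 (Swamee-Jain)
Major: h_f = f(L/D)·V²/2g = 0.01348·4082·0.1553 = 8.548 m
Minor: ΣK = 14.9; h_m = ΣK·V²/2g = 2.315 m
Total H_L = 8.548 + 2.315 = 10.86 m

H_L ≈ 10.9 m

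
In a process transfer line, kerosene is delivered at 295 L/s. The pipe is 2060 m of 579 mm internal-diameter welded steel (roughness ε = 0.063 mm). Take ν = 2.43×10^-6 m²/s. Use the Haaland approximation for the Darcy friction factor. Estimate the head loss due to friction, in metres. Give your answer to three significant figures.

V = 4Q/(πD²) = 4·0.295/(π·0.579²) = 1.120 m/s
Re = VD/ν = 1.120·0.579/2.43×10^-6 = 2.67×10^5 → turbulent
ε/D = 0.063/579 = 1.09×10^-4
Haaland: f = 0.01556
h_f = f(L/D)V²/(2g) = 0.01556·(2060/0.579)·1.120²/(2·9.81) = 3.542 m

h_f ≈ 3.54 m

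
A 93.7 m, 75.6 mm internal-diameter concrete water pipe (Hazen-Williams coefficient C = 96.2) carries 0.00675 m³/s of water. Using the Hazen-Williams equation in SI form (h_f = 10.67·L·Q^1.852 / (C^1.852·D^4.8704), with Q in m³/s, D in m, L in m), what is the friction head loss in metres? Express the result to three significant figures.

h_f ≈ 5.87 m

h_f = 10.67·93.7·0.00675^1.852 / (96.2^1.852·0.0756^4.8704) = 5.875 m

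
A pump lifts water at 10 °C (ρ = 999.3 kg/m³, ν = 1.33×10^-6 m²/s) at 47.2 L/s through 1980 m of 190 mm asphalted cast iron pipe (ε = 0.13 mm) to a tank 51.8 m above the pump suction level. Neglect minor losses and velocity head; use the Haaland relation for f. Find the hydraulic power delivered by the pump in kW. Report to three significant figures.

P_hyd ≈ 37.1 kW

V = 4Q/(πD²) = 1.665 m/s; Re = 2.38×10^5; ε/D = 6.84×10^-4; f = 0.01933
h_f = f(L/D)V²/2g = 28.45 m
Total head H = z + h_f = 51.8 + 28.45 = 80.25 m
P_hyd = ρgQH = 999.3·9.81·0.0472·80.25 = 37.13 kW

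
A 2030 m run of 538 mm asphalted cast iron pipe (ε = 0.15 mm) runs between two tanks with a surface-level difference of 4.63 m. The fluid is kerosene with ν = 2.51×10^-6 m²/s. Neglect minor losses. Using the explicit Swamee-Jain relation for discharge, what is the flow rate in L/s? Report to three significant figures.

Q ≈ 270 L/s

Swamee-Jain (Type II): Q = -0.965·√(gD⁵h_f/L)·ln[ε/(3.7D) + √(3.17ν²L/(gD³h_f))]
√(gD⁵h_f/L) = √(9.81·0.538⁵·4.63/2030) = 0.03176
ε/(3.7D) = 7.54×10^-5; √(3.17ν²L/(gD³h_f)) = 7.57×10^-5
Q = -0.965·0.03176·ln(1.511×10^-4) = 0.2696 m³/s
Check: V = 1.19 m/s, Re = 2.54×10^5, f = 0.01719, h_f = 4.65 m ≈ 4.63 m ✓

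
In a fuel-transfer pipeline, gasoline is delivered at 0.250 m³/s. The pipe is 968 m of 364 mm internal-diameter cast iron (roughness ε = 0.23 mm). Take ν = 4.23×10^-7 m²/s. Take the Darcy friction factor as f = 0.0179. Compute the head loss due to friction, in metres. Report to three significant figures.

h_f ≈ 14.0 m

V = 4Q/(πD²) = 4·0.250/(π·0.364²) = 2.402 m/s
h_f = f(L/D)V²/(2g) = 0.01790·(968/0.364)·2.402²/(2·9.81) = 14.00 m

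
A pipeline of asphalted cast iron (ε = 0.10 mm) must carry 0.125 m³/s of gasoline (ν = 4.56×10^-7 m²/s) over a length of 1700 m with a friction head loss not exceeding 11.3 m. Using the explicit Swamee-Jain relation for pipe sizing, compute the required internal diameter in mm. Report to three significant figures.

Swamee-Jain (Type III): D = 0.66·[ε^1.25·(LQ²/(gh_f))^4.75 + ν·Q^9.4·(L/(gh_f))^5.2]^0.04
LQ²/(gh_f) = 0.2396; L/(gh_f) = 15.34
Term 1 = ε^1.25·(…)^4.75 = 1.13×10^-8; Term 2 = ν·Q^9.4·(…)^5.2 = 2.17×10^-9
D = 0.66·(1.13×10^-8 + 2.17×10^-9)^0.04 = 0.3197 m = 320 mm
Check: V = 1.56 m/s, Re = 1.09×10^6, f = 0.01581, h_f = 10.4 m ≈ 11.3 m ✓

D ≈ 320 mm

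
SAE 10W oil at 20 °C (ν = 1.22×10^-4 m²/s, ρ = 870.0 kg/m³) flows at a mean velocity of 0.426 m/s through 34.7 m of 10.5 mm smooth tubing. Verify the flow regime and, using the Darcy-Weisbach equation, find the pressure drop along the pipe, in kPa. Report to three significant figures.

Δp ≈ 455 kPa

Re = VD/ν = 0.426·0.01050/1.22×10^-4 = 36.7 → laminar (Re < 2300)
f = 64/Re = 1.746
h_f = f(L/D)V²/(2g) = 1.746·(34.7/0.01050)·0.426²/(2·9.81) = 53.36 m
Δp = ρg·h_f = 870.0·9.81·53.36 = 455.4 kPa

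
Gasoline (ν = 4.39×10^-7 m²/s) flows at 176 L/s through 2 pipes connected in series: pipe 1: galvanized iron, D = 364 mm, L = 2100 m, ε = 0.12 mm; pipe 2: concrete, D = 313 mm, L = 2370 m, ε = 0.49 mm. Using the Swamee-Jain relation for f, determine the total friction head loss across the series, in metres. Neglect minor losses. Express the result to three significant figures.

Pipe 1: V = 1.691 m/s, Re = 1.40×10^6, ε/D = 3.30×10^-4, f = 0.01582, h_1 = f(L/D)V²/2g = 13.31 m
Pipe 2: V = 2.287 m/s, Re = 1.63×10^6, ε/D = 0.00157, f = 0.02216, h_2 = f(L/D)V²/2g = 44.75 m
Series → Q common, losses add: H = Σh = 58.06 m

H ≈ 58.1 m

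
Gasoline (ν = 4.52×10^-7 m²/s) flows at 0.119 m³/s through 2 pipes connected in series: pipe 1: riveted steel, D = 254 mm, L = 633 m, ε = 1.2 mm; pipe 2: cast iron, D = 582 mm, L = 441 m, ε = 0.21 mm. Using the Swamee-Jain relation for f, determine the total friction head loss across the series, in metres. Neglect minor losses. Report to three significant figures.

H ≈ 21.1 m

Pipe 1: V = 2.348 m/s, Re = 1.32×10^6, ε/D = 0.00472, f = 0.02998, h_1 = f(L/D)V²/2g = 21.00 m
Pipe 2: V = 0.4473 m/s, Re = 5.76×10^5, ε/D = 3.61×10^-4, f = 0.01670, h_2 = f(L/D)V²/2g = 0.1290 m
Series → Q common, losses add: H = Σh = 21.13 m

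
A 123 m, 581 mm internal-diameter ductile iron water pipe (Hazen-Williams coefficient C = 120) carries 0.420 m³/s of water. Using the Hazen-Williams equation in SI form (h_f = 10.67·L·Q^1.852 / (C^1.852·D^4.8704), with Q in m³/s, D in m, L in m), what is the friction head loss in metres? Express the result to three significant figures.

h_f = 10.67·123·0.420^1.852 / (120^1.852·0.581^4.8704) = 0.5227 m

h_f ≈ 0.523 m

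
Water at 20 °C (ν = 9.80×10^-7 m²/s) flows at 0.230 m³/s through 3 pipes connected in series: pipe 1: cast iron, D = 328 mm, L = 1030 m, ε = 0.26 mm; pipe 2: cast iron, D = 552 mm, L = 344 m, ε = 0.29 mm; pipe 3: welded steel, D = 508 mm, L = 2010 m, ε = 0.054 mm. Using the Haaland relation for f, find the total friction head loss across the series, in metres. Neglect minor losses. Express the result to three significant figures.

H ≈ 26.7 m

Pipe 1: V = 2.722 m/s, Re = 9.11×10^5, ε/D = 7.93×10^-4, f = 0.01895, h_1 = f(L/D)V²/2g = 22.48 m
Pipe 2: V = 0.9611 m/s, Re = 5.41×10^5, ε/D = 5.25×10^-4, f = 0.01768, h_2 = f(L/D)V²/2g = 0.5187 m
Pipe 3: V = 1.135 m/s, Re = 5.88×10^5, ε/D = 1.06×10^-4, f = 0.01408, h_3 = f(L/D)V²/2g = 3.657 m
Series → Q common, losses add: H = Σh = 26.65 m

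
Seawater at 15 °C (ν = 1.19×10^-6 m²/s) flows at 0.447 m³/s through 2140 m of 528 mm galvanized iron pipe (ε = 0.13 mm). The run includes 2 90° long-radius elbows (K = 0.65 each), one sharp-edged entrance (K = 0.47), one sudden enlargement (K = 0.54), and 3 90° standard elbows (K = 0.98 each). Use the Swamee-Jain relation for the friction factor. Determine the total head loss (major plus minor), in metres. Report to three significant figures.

H_L ≈ 14.3 m

V = 4Q/(πD²) = 2.042 m/s; V²/2g = 0.2124 m
Re = 9.06×10^5, ε/D = 2.46×10^-4 → f = 0.01533 (Swamee-Jain)
Major: h_f = f(L/D)·V²/2g = 0.01533·4053·0.2124 = 13.20 m
Minor: ΣK = 5.25; h_m = ΣK·V²/2g = 1.115 m
Total H_L = 13.20 + 1.115 = 14.31 m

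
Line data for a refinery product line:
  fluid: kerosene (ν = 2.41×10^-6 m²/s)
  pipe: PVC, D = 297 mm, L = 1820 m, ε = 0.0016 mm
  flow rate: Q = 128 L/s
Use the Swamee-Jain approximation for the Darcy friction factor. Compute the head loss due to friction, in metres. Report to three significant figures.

V = 4Q/(πD²) = 4·0.128/(π·0.297²) = 1.848 m/s
Re = VD/ν = 1.848·0.297/2.41×10^-6 = 2.28×10^5 → turbulent
ε/D = 0.0016/297 = 5.39×10^-6
Swamee-Jain: f = 0.01520
h_f = f(L/D)V²/(2g) = 0.01520·(1820/0.297)·1.848²/(2·9.81) = 16.21 m

h_f ≈ 16.2 m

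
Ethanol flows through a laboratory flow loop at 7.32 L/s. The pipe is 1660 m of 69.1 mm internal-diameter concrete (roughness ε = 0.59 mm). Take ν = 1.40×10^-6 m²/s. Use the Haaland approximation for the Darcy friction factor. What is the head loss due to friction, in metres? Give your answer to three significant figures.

h_f ≈ 171 m

V = 4Q/(πD²) = 4·0.00732/(π·0.0691²) = 1.952 m/s
Re = VD/ν = 1.952·0.0691/1.40×10^-6 = 9.63×10^4 → turbulent
ε/D = 0.59/69.1 = 0.00854
Haaland: f = 0.03667
h_f = f(L/D)V²/(2g) = 0.03667·(1660/0.0691)·1.952²/(2·9.81) = 171.0 m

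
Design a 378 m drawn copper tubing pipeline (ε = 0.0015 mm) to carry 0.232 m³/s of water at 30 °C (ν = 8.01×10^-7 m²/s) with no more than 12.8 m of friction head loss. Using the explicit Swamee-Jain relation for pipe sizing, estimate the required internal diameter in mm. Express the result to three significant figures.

Swamee-Jain (Type III): D = 0.66·[ε^1.25·(LQ²/(gh_f))^4.75 + ν·Q^9.4·(L/(gh_f))^5.2]^0.04
LQ²/(gh_f) = 0.1620; L/(gh_f) = 3.010
Term 1 = ε^1.25·(…)^4.75 = 9.24×10^-12; Term 2 = ν·Q^9.4·(…)^5.2 = 2.68×10^-10
D = 0.66·(9.24×10^-12 + 2.68×10^-10)^0.04 = 0.2737 m = 274 mm
Check: V = 3.94 m/s, Re = 1.35×10^6, f = 0.01121, h_f = 12.3 m ≈ 12.8 m ✓

D ≈ 274 mm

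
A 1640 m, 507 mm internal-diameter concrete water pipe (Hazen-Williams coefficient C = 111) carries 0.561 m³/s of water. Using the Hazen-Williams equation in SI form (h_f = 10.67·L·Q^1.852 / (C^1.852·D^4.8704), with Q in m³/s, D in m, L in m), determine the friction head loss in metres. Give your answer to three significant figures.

h_f ≈ 26.7 m

h_f = 10.67·1640·0.561^1.852 / (111^1.852·0.507^4.8704) = 26.72 m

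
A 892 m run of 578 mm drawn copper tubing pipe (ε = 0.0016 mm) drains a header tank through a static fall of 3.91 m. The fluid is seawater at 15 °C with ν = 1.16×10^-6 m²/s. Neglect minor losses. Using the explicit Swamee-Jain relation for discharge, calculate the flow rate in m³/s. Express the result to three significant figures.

Q ≈ 0.542 m³/s

Swamee-Jain (Type II): Q = -0.965·√(gD⁵h_f/L)·ln[ε/(3.7D) + √(3.17ν²L/(gD³h_f))]
√(gD⁵h_f/L) = √(9.81·0.578⁵·3.91/892) = 0.05267
ε/(3.7D) = 7.48×10^-7; √(3.17ν²L/(gD³h_f)) = 2.27×10^-5
Q = -0.965·0.05267·ln(2.341×10^-5) = 0.5419 m³/s
Check: V = 2.07 m/s, Re = 1.03×10^6, f = 0.01162, h_f = 3.90 m ≈ 3.91 m ✓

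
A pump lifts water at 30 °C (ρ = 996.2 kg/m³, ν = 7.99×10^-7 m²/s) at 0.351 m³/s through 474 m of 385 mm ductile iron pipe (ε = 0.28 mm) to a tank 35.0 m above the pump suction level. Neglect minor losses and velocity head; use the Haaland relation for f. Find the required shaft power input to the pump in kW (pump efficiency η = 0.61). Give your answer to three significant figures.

P_shaft ≈ 256 kW

V = 4Q/(πD²) = 3.015 m/s; Re = 1.45×10^6; ε/D = 7.27×10^-4; f = 0.01847
h_f = f(L/D)V²/2g = 10.53 m
Total head H = z + h_f = 35.0 + 10.53 = 45.53 m
P_hyd = ρgQH = 996.2·9.81·0.351·45.53 = 156.2 kW
P_shaft = P_hyd/η = 156.2/0.61 = 256.1 kW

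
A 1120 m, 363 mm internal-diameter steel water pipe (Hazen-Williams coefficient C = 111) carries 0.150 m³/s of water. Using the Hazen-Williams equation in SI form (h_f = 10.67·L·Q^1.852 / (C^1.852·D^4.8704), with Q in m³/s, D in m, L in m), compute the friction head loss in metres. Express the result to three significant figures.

h_f ≈ 8.07 m

h_f = 10.67·1120·0.150^1.852 / (111^1.852·0.363^4.8704) = 8.072 m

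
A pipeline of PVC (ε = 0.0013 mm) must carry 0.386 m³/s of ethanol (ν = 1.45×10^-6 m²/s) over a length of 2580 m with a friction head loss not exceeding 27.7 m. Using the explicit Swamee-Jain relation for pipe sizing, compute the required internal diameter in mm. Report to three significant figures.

D ≈ 431 mm

Swamee-Jain (Type III): D = 0.66·[ε^1.25·(LQ²/(gh_f))^4.75 + ν·Q^9.4·(L/(gh_f))^5.2]^0.04
LQ²/(gh_f) = 1.415; L/(gh_f) = 9.494
Term 1 = ε^1.25·(…)^4.75 = 2.28×10^-7; Term 2 = ν·Q^9.4·(…)^5.2 = 2.28×10^-5
D = 0.66·(2.28×10^-7 + 2.28×10^-5)^0.04 = 0.4306 m = 431 mm
Check: V = 2.65 m/s, Re = 7.87×10^5, f = 0.01215, h_f = 26.1 m ≈ 27.7 m ✓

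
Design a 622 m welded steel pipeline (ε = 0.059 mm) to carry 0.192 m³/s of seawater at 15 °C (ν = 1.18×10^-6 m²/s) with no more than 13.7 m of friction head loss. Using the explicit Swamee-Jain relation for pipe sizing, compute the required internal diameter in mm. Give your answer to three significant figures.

Swamee-Jain (Type III): D = 0.66·[ε^1.25·(LQ²/(gh_f))^4.75 + ν·Q^9.4·(L/(gh_f))^5.2]^0.04
LQ²/(gh_f) = 0.1706; L/(gh_f) = 4.628
Term 1 = ε^1.25·(…)^4.75 = 1.16×10^-9; Term 2 = ν·Q^9.4·(…)^5.2 = 6.24×10^-10
D = 0.66·(1.16×10^-9 + 6.24×10^-10)^0.04 = 0.2949 m = 295 mm
Check: V = 2.81 m/s, Re = 7.03×10^5, f = 0.01511, h_f = 12.8 m ≈ 13.7 m ✓

D ≈ 295 mm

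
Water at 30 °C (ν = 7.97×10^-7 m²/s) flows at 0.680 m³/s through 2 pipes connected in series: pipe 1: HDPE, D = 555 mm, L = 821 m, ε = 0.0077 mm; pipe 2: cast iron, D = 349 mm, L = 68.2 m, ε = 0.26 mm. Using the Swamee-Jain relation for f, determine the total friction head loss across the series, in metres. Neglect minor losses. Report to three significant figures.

H ≈ 15.8 m

Pipe 1: V = 2.811 m/s, Re = 1.96×10^6, ε/D = 1.39×10^-5, f = 0.01090, h_1 = f(L/D)V²/2g = 6.492 m
Pipe 2: V = 7.108 m/s, Re = 3.11×10^6, ε/D = 7.45×10^-4, f = 0.01847, h_2 = f(L/D)V²/2g = 9.297 m
Series → Q common, losses add: H = Σh = 15.79 m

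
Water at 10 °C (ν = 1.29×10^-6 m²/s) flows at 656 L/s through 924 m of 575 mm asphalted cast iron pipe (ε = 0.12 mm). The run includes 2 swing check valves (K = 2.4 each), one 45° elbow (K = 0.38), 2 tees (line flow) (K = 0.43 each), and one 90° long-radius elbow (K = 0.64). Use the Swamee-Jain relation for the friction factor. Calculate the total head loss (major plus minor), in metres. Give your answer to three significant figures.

V = 4Q/(πD²) = 2.526 m/s; V²/2g = 0.3253 m
Re = 1.13×10^6, ε/D = 2.09×10^-4 → f = 0.01477 (Swamee-Jain)
Major: h_f = f(L/D)·V²/2g = 0.01477·1607·0.3253 = 7.722 m
Minor: ΣK = 6.68; h_m = ΣK·V²/2g = 2.173 m
Total H_L = 7.722 + 2.173 = 9.894 m

H_L ≈ 9.89 m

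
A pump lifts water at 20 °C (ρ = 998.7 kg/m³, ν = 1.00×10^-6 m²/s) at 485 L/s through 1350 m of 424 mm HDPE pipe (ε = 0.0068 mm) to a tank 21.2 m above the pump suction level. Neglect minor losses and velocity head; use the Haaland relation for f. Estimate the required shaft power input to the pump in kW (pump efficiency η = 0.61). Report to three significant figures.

P_shaft ≈ 333 kW

V = 4Q/(πD²) = 3.435 m/s; Re = 1.46×10^6; ε/D = 1.60×10^-5; f = 0.01127
h_f = f(L/D)V²/2g = 21.58 m
Total head H = z + h_f = 21.2 + 21.58 = 42.78 m
P_hyd = ρgQH = 998.7·9.81·0.485·42.78 = 203.3 kW
P_shaft = P_hyd/η = 203.3/0.61 = 333.3 kW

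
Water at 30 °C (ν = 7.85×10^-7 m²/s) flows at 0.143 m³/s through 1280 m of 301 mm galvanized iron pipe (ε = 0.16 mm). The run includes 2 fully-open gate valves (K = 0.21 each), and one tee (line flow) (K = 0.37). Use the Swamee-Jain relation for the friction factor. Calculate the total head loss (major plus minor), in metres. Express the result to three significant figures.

V = 4Q/(πD²) = 2.010 m/s; V²/2g = 0.2058 m
Re = 7.71×10^5, ε/D = 5.32×10^-4 → f = 0.01765 (Swamee-Jain)
Major: h_f = f(L/D)·V²/2g = 0.01765·4252·0.2058 = 15.45 m
Minor: ΣK = 0.790; h_m = ΣK·V²/2g = 0.1626 m
Total H_L = 15.45 + 0.1626 = 15.62 m

H_L ≈ 15.6 m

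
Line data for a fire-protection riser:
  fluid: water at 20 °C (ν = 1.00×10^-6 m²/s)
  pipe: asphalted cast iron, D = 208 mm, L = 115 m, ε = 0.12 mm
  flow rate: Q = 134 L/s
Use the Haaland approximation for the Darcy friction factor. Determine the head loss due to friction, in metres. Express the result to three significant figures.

V = 4Q/(πD²) = 4·0.134/(π·0.208²) = 3.944 m/s
Re = VD/ν = 3.944·0.208/1.00×10^-6 = 8.20×10^5 → turbulent
ε/D = 0.12/208 = 5.77×10^-4
Haaland: f = 0.01776
h_f = f(L/D)V²/(2g) = 0.01776·(115/0.208)·3.944²/(2·9.81) = 7.785 m

h_f ≈ 7.78 m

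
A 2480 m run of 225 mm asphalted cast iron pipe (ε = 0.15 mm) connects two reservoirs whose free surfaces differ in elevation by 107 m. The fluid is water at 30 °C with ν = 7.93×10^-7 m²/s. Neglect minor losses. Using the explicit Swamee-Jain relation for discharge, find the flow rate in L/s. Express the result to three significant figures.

Q ≈ 128 L/s

Swamee-Jain (Type II): Q = -0.965·√(gD⁵h_f/L)·ln[ε/(3.7D) + √(3.17ν²L/(gD³h_f))]
√(gD⁵h_f/L) = √(9.81·0.225⁵·107/2480) = 0.01562
ε/(3.7D) = 1.80×10^-4; √(3.17ν²L/(gD³h_f)) = 2.03×10^-5
Q = -0.965·0.01562·ln(2.005×10^-4) = 0.1284 m³/s
Check: V = 3.23 m/s, Re = 9.16×10^5, f = 0.01838, h_f = 108 m ≈ 107 m ✓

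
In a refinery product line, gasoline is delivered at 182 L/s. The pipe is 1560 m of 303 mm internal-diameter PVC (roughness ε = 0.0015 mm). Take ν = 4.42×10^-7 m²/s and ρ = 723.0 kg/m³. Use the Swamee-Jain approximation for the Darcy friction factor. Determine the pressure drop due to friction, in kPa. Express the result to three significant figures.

Δp ≈ 128 kPa

V = 4Q/(πD²) = 4·0.182/(π·0.303²) = 2.524 m/s
Re = VD/ν = 2.524·0.303/4.42×10^-7 = 1.73×10^6 → turbulent
ε/D = 0.0015/303 = 4.95×10^-6
Swamee-Jain: f = 0.01078
h_f = f(L/D)V²/(2g) = 0.01078·(1560/0.303)·2.524²/(2·9.81) = 18.02 m
Δp = ρg·h_f = 723.0·9.81·18.02 = 127.8 kPa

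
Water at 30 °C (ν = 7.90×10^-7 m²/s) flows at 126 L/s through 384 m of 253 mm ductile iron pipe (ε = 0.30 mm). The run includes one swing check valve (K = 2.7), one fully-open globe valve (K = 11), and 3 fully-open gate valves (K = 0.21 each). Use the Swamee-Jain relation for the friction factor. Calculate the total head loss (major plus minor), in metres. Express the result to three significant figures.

V = 4Q/(πD²) = 2.506 m/s; V²/2g = 0.3202 m
Re = 8.03×10^5, ε/D = 0.00119 → f = 0.02091 (Swamee-Jain)
Major: h_f = f(L/D)·V²/2g = 0.02091·1518·0.3202 = 10.16 m
Minor: ΣK = 14.3; h_m = ΣK·V²/2g = 4.588 m
Total H_L = 10.16 + 4.588 = 14.75 m

H_L ≈ 14.7 m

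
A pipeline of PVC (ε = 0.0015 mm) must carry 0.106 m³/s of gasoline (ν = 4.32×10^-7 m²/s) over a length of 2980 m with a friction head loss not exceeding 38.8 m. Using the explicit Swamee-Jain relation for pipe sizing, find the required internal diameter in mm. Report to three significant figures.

Swamee-Jain (Type III): D = 0.66·[ε^1.25·(LQ²/(gh_f))^4.75 + ν·Q^9.4·(L/(gh_f))^5.2]^0.04
LQ²/(gh_f) = 0.08797; L/(gh_f) = 7.829
Term 1 = ε^1.25·(…)^4.75 = 5.08×10^-13; Term 2 = ν·Q^9.4·(…)^5.2 = 1.32×10^-11
D = 0.66·(5.08×10^-13 + 1.32×10^-11)^0.04 = 0.2427 m = 243 mm
Check: V = 2.29 m/s, Re = 1.29×10^6, f = 0.01131, h_f = 37.2 m ≈ 38.8 m ✓

D ≈ 243 mm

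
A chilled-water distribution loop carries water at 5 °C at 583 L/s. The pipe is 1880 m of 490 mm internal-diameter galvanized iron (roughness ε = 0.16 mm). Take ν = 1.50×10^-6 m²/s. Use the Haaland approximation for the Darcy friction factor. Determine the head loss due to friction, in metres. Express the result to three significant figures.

h_f ≈ 29.6 m

V = 4Q/(πD²) = 4·0.583/(π·0.490²) = 3.092 m/s
Re = VD/ν = 3.092·0.490/1.50×10^-6 = 1.01×10^6 → turbulent
ε/D = 0.16/490 = 3.27×10^-4
Haaland: f = 0.01583
h_f = f(L/D)V²/(2g) = 0.01583·(1880/0.490)·3.092²/(2·9.81) = 29.59 m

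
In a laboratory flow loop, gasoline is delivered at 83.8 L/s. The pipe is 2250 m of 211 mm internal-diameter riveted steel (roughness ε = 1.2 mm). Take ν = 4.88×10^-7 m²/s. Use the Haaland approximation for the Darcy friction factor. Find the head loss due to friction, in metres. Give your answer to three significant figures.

V = 4Q/(πD²) = 4·0.0838/(π·0.211²) = 2.397 m/s
Re = VD/ν = 2.397·0.211/4.88×10^-7 = 1.04×10^6 → turbulent
ε/D = 1.2/211 = 0.00569
Haaland: f = 0.03173
h_f = f(L/D)V²/(2g) = 0.03173·(2250/0.211)·2.397²/(2·9.81) = 99.04 m

h_f ≈ 99.0 m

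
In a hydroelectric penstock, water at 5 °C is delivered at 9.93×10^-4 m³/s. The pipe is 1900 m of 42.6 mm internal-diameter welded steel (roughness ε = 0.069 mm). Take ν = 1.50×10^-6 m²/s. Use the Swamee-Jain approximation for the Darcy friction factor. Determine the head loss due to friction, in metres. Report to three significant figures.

V = 4Q/(πD²) = 4·9.93×10^-4/(π·0.0426²) = 0.6967 m/s
Re = VD/ν = 0.6967·0.0426/1.50×10^-6 = 1.98×10^4 → turbulent
ε/D = 0.069/42.6 = 0.00162
Swamee-Jain: f = 0.02943
h_f = f(L/D)V²/(2g) = 0.02943·(1900/0.0426)·0.6967²/(2·9.81) = 32.48 m

h_f ≈ 32.5 m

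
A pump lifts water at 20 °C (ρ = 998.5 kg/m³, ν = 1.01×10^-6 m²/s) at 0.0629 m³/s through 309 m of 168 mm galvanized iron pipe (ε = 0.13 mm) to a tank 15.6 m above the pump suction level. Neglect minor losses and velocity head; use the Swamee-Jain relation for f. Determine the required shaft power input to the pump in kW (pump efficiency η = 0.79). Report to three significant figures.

P_shaft ≈ 23.6 kW

V = 4Q/(πD²) = 2.838 m/s; Re = 4.72×10^5; ε/D = 7.74×10^-4; f = 0.01934
h_f = f(L/D)V²/2g = 14.60 m
Total head H = z + h_f = 15.6 + 14.60 = 30.20 m
P_hyd = ρgQH = 998.5·9.81·0.0629·30.20 = 18.61 kW
P_shaft = P_hyd/η = 18.61/0.79 = 23.55 kW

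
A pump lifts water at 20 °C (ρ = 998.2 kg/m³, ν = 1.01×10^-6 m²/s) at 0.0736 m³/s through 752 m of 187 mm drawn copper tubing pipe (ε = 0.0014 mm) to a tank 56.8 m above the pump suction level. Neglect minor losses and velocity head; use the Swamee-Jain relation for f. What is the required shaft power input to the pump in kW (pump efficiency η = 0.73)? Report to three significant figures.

P_shaft ≈ 75.3 kW

V = 4Q/(πD²) = 2.680 m/s; Re = 4.96×10^5; ε/D = 7.49×10^-6; f = 0.01323
h_f = f(L/D)V²/2g = 19.47 m
Total head H = z + h_f = 56.8 + 19.47 = 76.27 m
P_hyd = ρgQH = 998.2·9.81·0.0736·76.27 = 54.97 kW
P_shaft = P_hyd/η = 54.97/0.73 = 75.30 kW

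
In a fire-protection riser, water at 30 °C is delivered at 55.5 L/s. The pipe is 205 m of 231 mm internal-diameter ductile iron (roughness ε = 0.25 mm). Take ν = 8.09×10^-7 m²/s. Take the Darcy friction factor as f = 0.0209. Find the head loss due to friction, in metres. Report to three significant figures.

V = 4Q/(πD²) = 4·0.0555/(π·0.231²) = 1.324 m/s
h_f = f(L/D)V²/(2g) = 0.02090·(205/0.231)·1.324²/(2·9.81) = 1.658 m

h_f ≈ 1.66 m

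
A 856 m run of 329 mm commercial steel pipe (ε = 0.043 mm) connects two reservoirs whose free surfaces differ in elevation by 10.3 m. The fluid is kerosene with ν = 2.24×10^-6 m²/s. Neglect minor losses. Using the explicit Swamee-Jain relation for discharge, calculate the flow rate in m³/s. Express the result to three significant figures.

Q ≈ 0.190 m³/s

Swamee-Jain (Type II): Q = -0.965·√(gD⁵h_f/L)·ln[ε/(3.7D) + √(3.17ν²L/(gD³h_f))]
√(gD⁵h_f/L) = √(9.81·0.329⁵·10.3/856) = 0.02133
ε/(3.7D) = 3.53×10^-5; √(3.17ν²L/(gD³h_f)) = 6.15×10^-5
Q = -0.965·0.02133·ln(9.684×10^-5) = 0.1902 m³/s
Check: V = 2.24 m/s, Re = 3.29×10^5, f = 0.01554, h_f = 10.3 m ≈ 10.3 m ✓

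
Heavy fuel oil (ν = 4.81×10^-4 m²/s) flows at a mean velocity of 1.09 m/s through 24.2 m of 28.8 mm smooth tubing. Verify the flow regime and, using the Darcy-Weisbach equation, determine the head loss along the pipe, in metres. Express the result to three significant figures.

h_f ≈ 49.9 m

Re = VD/ν = 1.09·0.02880/4.81×10^-4 = 65.3 → laminar (Re < 2300)
f = 64/Re = 0.9806
h_f = f(L/D)V²/(2g) = 0.9806·(24.2/0.02880)·1.09²/(2·9.81) = 49.90 m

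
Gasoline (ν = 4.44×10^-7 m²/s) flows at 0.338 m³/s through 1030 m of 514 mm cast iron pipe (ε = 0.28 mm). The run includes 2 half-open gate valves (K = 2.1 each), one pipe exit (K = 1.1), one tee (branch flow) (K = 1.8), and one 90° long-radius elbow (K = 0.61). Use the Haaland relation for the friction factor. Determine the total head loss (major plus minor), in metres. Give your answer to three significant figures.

H_L ≈ 5.73 m

V = 4Q/(πD²) = 1.629 m/s; V²/2g = 0.1352 m
Re = 1.89×10^6, ε/D = 5.45×10^-4 → f = 0.01728 (Haaland)
Major: h_f = f(L/D)·V²/2g = 0.01728·2004·0.1352 = 4.684 m
Minor: ΣK = 7.71; h_m = ΣK·V²/2g = 1.043 m
Total H_L = 4.684 + 1.043 = 5.726 m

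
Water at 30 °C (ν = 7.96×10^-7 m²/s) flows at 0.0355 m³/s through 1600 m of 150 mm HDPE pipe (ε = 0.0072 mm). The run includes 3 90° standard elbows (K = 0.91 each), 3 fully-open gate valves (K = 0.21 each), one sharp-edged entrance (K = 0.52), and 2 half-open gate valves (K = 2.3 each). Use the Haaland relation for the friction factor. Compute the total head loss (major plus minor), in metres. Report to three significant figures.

V = 4Q/(πD²) = 2.009 m/s; V²/2g = 0.2057 m
Re = 3.79×10^5, ε/D = 4.80×10^-5 → f = 0.01423 (Haaland)
Major: h_f = f(L/D)·V²/2g = 0.01423·10667·0.2057 = 31.21 m
Minor: ΣK = 8.48; h_m = ΣK·V²/2g = 1.744 m
Total H_L = 31.21 + 1.744 = 32.96 m

H_L ≈ 33.0 m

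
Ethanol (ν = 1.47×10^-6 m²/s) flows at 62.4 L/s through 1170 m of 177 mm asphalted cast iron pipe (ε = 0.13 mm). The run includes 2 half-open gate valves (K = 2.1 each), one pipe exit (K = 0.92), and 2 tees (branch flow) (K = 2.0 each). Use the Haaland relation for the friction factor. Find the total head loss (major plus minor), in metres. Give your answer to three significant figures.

H_L ≈ 44.8 m

V = 4Q/(πD²) = 2.536 m/s; V²/2g = 0.3278 m
Re = 3.05×10^5, ε/D = 7.34×10^-4 → f = 0.01930 (Haaland)
Major: h_f = f(L/D)·V²/2g = 0.01930·6610·0.3278 = 41.83 m
Minor: ΣK = 9.12; h_m = ΣK·V²/2g = 2.989 m
Total H_L = 41.83 + 2.989 = 44.81 m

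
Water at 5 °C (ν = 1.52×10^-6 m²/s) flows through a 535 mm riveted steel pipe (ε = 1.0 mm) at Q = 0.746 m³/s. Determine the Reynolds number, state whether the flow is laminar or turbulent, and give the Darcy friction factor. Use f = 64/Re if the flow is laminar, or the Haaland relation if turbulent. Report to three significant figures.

V = 4Q/(πD²) = 3.318 m/s
Re = VD/ν = 3.318·0.535/1.52×10^-6 = 1.17×10^6
Re > 4000 → turbulent; ε/D = 0.00187
Haaland: f = 0.02320

Re ≈ 1.17×10^6; turbulent; f ≈ 0.0232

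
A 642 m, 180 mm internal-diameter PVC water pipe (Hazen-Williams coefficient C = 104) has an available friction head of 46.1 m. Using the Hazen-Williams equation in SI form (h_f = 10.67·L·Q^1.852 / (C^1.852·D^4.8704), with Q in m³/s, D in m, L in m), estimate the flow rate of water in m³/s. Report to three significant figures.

Q ≈ 0.0769 m³/s

Rearranging: Q = [h_f·C^1.852·D^4.8704 / (10.67·L)]^(1/1.852)
Q = [46.1·104^1.852·0.180^4.8704 / (10.67·642)]^0.540 = 0.07687 m³/s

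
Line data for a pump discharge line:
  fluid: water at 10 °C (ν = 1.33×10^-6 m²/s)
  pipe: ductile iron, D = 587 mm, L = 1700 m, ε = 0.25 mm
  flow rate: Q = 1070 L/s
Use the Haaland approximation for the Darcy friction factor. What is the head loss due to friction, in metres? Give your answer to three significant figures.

V = 4Q/(πD²) = 4·1.07/(π·0.587²) = 3.954 m/s
Re = VD/ν = 3.954·0.587/1.33×10^-6 = 1.75×10^6 → turbulent
ε/D = 0.25/587 = 4.26×10^-4
Haaland: f = 0.01644
h_f = f(L/D)V²/(2g) = 0.01644·(1700/0.587)·3.954²/(2·9.81) = 37.92 m

h_f ≈ 37.9 m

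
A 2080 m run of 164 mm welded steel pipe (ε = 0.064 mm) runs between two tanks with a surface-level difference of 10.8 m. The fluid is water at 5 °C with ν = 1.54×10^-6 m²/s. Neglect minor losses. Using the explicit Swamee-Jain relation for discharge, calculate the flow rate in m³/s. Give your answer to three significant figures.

Q ≈ 0.0193 m³/s

Swamee-Jain (Type II): Q = -0.965·√(gD⁵h_f/L)·ln[ε/(3.7D) + √(3.17ν²L/(gD³h_f))]
√(gD⁵h_f/L) = √(9.81·0.164⁵·10.8/2080) = 0.002458
ε/(3.7D) = 1.05×10^-4; √(3.17ν²L/(gD³h_f)) = 1.83×10^-4
Q = -0.965·0.002458·ln(2.884×10^-4) = 0.01934 m³/s
Check: V = 0.915 m/s, Re = 9.75×10^4, f = 0.02000, h_f = 10.8 m ≈ 10.8 m ✓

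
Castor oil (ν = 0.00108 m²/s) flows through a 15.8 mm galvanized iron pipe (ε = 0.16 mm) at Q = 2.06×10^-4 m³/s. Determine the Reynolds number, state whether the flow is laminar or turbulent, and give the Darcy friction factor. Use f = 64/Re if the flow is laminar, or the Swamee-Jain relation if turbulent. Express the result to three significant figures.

Re ≈ 15.4; laminar; f = 64/Re ≈ 4.16

V = 4Q/(πD²) = 1.051 m/s
Re = VD/ν = 1.051·0.0158/0.00108 = 15.4
Re < 2300 → laminar → f = 64/Re = 4.164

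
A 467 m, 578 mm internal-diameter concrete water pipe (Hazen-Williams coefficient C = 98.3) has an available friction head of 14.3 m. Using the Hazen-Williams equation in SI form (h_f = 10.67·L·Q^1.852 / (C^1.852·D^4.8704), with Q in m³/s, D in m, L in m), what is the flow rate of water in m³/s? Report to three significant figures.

Q ≈ 0.986 m³/s

Rearranging: Q = [h_f·C^1.852·D^4.8704 / (10.67·L)]^(1/1.852)
Q = [14.3·98.3^1.852·0.578^4.8704 / (10.67·467)]^0.540 = 0.9859 m³/s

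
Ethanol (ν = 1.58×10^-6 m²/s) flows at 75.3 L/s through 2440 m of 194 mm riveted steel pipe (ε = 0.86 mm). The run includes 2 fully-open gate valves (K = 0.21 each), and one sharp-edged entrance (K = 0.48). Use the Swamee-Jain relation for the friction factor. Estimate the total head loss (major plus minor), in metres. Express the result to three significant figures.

V = 4Q/(πD²) = 2.547 m/s; V²/2g = 0.3308 m
Re = 3.13×10^5, ε/D = 0.00443 → f = 0.02976 (Swamee-Jain)
Major: h_f = f(L/D)·V²/2g = 0.02976·12577·0.3308 = 123.8 m
Minor: ΣK = 0.900; h_m = ΣK·V²/2g = 0.2977 m
Total H_L = 123.8 + 0.2977 = 124.1 m

H_L ≈ 124 m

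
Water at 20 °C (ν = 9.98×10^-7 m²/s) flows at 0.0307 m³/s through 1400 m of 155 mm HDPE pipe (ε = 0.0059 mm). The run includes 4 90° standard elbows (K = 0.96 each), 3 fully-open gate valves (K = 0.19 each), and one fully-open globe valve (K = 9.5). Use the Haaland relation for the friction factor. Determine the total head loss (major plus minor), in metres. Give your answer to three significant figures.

H_L ≈ 20.3 m

V = 4Q/(πD²) = 1.627 m/s; V²/2g = 0.1349 m
Re = 2.53×10^5, ε/D = 3.81×10^-5 → f = 0.01511 (Haaland)
Major: h_f = f(L/D)·V²/2g = 0.01511·9032·0.1349 = 18.41 m
Minor: ΣK = 13.9; h_m = ΣK·V²/2g = 1.877 m
Total H_L = 18.41 + 1.877 = 20.29 m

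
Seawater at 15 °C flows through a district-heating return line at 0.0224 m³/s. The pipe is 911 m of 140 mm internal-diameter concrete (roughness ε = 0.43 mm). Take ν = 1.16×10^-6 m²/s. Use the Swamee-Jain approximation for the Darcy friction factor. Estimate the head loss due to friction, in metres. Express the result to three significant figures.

h_f ≈ 19.2 m

V = 4Q/(πD²) = 4·0.0224/(π·0.140²) = 1.455 m/s
Re = VD/ν = 1.455·0.140/1.16×10^-6 = 1.76×10^5 → turbulent
ε/D = 0.43/140 = 0.00307
Swamee-Jain: f = 0.02728
h_f = f(L/D)V²/(2g) = 0.02728·(911/0.140)·1.455²/(2·9.81) = 19.16 m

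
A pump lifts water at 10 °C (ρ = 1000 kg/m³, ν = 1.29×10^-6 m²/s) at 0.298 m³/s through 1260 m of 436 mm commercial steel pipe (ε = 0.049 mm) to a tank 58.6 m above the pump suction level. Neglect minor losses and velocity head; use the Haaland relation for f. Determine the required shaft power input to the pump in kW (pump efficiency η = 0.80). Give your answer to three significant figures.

V = 4Q/(πD²) = 1.996 m/s; Re = 6.75×10^5; ε/D = 1.12×10^-4; f = 0.01397
h_f = f(L/D)V²/2g = 8.195 m
Total head H = z + h_f = 58.6 + 8.195 = 66.79 m
P_hyd = ρgQH = 1000·9.81·0.298·66.79 = 195.3 kW
P_shaft = P_hyd/η = 195.3/0.80 = 244.1 kW

P_shaft ≈ 244 kW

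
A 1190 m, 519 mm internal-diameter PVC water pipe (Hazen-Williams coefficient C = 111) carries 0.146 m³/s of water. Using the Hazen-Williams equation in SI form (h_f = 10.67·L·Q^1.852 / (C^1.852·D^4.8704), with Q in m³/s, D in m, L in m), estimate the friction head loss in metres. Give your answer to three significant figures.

h_f = 10.67·1190·0.146^1.852 / (111^1.852·0.519^4.8704) = 1.430 m

h_f ≈ 1.43 m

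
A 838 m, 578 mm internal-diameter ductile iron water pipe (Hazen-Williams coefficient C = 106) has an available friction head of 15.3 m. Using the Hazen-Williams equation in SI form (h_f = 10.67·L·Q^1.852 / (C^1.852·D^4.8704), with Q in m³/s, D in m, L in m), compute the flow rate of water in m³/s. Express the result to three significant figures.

Rearranging: Q = [h_f·C^1.852·D^4.8704 / (10.67·L)]^(1/1.852)
Q = [15.3·106^1.852·0.578^4.8704 / (10.67·838)]^0.540 = 0.8041 m³/s

Q ≈ 0.804 m³/s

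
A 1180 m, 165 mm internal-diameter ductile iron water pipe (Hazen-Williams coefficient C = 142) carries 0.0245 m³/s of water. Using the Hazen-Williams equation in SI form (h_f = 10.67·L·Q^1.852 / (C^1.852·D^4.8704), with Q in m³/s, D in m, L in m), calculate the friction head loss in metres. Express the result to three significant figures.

h_f = 10.67·1180·0.0245^1.852 / (142^1.852·0.165^4.8704) = 8.748 m

h_f ≈ 8.75 m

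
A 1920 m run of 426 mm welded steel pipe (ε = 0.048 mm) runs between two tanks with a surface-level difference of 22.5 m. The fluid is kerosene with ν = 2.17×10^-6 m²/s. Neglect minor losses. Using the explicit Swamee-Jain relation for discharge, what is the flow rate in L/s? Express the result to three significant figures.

Q ≈ 370 L/s

Swamee-Jain (Type II): Q = -0.965·√(gD⁵h_f/L)·ln[ε/(3.7D) + √(3.17ν²L/(gD³h_f))]
√(gD⁵h_f/L) = √(9.81·0.426⁵·22.5/1920) = 0.04016
ε/(3.7D) = 3.05×10^-5; √(3.17ν²L/(gD³h_f)) = 4.10×10^-5
Q = -0.965·0.04016·ln(7.144×10^-5) = 0.3700 m³/s
Check: V = 2.60 m/s, Re = 5.10×10^5, f = 0.01458, h_f = 22.6 m ≈ 22.5 m ✓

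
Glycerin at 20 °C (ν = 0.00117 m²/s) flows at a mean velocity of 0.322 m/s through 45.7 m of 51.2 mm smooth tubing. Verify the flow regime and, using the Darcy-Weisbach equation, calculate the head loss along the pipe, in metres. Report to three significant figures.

h_f ≈ 21.4 m

Re = VD/ν = 0.322·0.05120/0.00117 = 14.1 → laminar (Re < 2300)
f = 64/Re = 4.542
h_f = f(L/D)V²/(2g) = 4.542·(45.7/0.05120)·0.322²/(2·9.81) = 21.42 m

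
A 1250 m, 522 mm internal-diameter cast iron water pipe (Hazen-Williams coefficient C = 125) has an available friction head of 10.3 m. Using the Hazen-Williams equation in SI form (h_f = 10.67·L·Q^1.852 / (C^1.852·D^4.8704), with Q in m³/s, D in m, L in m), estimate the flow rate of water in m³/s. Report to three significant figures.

Rearranging: Q = [h_f·C^1.852·D^4.8704 / (10.67·L)]^(1/1.852)
Q = [10.3·125^1.852·0.522^4.8704 / (10.67·1250)]^0.540 = 0.4720 m³/s

Q ≈ 0.472 m³/s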